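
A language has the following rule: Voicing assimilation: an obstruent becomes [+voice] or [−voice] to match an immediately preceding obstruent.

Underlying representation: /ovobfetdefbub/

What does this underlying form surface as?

/f/ after /b/ (voiced) → [v]
/d/ after /t/ (voiceless) → [t]
/b/ after /f/ (voiceless) → [p]

[ovobvettefpub]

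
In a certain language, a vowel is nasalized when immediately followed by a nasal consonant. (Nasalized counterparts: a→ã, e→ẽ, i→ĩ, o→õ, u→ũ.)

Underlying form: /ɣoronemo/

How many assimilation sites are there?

/o/ before nasal /n/ → [õ]
/e/ before nasal /m/ → [ẽ]
2 segments change.

2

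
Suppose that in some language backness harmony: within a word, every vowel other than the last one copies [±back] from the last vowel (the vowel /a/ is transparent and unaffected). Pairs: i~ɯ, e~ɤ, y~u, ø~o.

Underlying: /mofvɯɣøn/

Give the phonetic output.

/o/ harmonizes with /ø/ ([-back]) → [ø]
/ɯ/ harmonizes with /ø/ ([-back]) → [i]

[møfviɣøn]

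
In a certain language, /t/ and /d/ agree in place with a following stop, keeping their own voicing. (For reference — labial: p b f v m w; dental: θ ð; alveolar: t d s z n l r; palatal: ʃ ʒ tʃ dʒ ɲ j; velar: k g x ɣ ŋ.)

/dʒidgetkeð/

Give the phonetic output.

/d/ before /g/ (velar) → [g]
/t/ before /k/ (velar) → [k]

[dʒiggekkeð]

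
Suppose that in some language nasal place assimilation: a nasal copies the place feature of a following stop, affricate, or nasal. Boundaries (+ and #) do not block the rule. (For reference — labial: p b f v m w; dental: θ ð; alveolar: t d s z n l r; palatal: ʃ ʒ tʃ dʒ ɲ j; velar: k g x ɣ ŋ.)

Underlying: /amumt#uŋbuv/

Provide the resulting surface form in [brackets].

[amunt#umbuv]

/m/ before /t/ (alveolar) → [n]
/ŋ/ before /b/ (labial) → [m]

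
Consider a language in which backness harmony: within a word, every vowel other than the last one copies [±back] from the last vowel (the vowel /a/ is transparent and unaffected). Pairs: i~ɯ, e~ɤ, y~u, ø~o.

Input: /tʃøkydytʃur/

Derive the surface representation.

/ø/ harmonizes with /u/ ([+back]) → [o]
/y/ harmonizes with /u/ ([+back]) → [u]
/y/ harmonizes with /u/ ([+back]) → [u]

[tʃokudutʃur]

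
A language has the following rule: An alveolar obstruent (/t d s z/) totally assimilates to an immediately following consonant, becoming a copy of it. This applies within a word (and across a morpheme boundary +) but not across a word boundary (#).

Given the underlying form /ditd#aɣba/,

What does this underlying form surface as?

/t/ before /d/ → [d] (total assimilation)

[didd#aɣba]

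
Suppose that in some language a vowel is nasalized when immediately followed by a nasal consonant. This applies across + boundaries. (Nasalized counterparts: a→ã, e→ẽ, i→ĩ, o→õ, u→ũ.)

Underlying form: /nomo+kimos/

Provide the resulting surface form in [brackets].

/o/ before nasal /m/ → [õ]
/i/ before nasal /m/ → [ĩ]

[nõmo+kĩmos]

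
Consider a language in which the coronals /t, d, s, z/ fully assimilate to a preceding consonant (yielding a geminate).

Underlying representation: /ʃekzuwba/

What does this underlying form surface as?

[ʃekkuwba]

/z/ after /k/ → [k] (total assimilation)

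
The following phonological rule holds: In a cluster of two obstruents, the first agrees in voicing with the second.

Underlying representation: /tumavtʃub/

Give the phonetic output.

/v/ before /tʃ/ (voiceless) → [f]

[tumaftʃub]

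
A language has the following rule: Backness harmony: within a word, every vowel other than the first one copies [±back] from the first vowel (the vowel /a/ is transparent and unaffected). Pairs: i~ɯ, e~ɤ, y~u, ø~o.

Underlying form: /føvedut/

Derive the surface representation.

[føvedyt]

/u/ harmonizes with /ø/ ([-back]) → [y]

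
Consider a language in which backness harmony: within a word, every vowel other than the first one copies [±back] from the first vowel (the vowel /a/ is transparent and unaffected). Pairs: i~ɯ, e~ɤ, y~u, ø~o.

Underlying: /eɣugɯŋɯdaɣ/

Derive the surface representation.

[eɣygiŋidaɣ]

/u/ harmonizes with /e/ ([-back]) → [y]
/ɯ/ harmonizes with /e/ ([-back]) → [i]
/ɯ/ harmonizes with /e/ ([-back]) → [i]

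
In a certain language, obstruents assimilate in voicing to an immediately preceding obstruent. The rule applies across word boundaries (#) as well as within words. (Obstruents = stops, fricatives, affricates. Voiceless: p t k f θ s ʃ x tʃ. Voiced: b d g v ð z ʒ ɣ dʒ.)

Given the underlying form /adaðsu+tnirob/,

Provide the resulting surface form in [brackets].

[adaðzu+tnirob]

/s/ after /ð/ (voiced) → [z]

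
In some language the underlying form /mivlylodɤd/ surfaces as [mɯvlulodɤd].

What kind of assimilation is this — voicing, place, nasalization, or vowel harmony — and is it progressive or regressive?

vowel harmony, regressive

/i/→[ɯ] /y/→[u].
Vowels agree with the last vowel, so the harmony is regressive.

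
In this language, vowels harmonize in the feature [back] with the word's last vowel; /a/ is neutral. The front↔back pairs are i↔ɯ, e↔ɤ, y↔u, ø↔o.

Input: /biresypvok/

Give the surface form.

[bɯrɤsupvok]

/i/ harmonizes with /o/ ([+back]) → [ɯ]
/e/ harmonizes with /o/ ([+back]) → [ɤ]
/y/ harmonizes with /o/ ([+back]) → [u]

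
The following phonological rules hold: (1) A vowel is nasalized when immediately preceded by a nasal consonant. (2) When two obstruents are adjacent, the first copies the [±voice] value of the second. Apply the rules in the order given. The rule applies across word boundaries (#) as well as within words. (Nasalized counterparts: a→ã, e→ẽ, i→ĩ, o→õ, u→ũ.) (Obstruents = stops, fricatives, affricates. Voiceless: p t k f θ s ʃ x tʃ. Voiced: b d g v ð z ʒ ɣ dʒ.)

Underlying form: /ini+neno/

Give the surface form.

Rule 1: /i/ after nasal /n/ → [ĩ]
Rule 1: /e/ after nasal /n/ → [ẽ]
Rule 1: /o/ after nasal /n/ → [õ]
After rule 1: inĩ+nẽnõ
Rule 2: no segment meets the rule's conditions; no change.

[inĩ+nẽnõ]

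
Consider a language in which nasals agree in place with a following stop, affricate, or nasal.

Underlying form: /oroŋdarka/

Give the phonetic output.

/ŋ/ before /d/ (alveolar) → [n]

[orondarka]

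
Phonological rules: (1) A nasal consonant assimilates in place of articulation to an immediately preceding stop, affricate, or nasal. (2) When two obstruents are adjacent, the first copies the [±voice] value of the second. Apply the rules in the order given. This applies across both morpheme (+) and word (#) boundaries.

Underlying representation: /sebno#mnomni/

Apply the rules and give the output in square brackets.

Rule 1: /n/ after /b/ (labial) → [m]
Rule 1: /n/ after /m/ (labial) → [m]
Rule 1: /n/ after /m/ (labial) → [m]
After rule 1: sebmo#mmommi
Rule 2: no segment meets the rule's conditions; no change.

[sebmo#mmommi]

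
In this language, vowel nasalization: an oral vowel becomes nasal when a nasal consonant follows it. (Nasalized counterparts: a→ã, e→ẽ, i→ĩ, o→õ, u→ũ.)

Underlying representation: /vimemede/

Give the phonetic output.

/i/ before nasal /m/ → [ĩ]
/e/ before nasal /m/ → [ẽ]

[vĩmẽmede]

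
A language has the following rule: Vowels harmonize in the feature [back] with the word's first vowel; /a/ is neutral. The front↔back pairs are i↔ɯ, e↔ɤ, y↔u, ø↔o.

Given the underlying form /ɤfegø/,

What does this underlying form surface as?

[ɤfɤgo]

/e/ harmonizes with /ɤ/ ([+back]) → [ɤ]
/ø/ harmonizes with /ɤ/ ([+back]) → [o]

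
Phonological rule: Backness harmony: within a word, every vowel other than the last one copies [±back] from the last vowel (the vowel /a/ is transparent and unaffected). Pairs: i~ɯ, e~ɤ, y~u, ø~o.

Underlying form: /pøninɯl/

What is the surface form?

/ø/ harmonizes with /ɯ/ ([+back]) → [o]
/i/ harmonizes with /ɯ/ ([+back]) → [ɯ]

[ponɯnɯl]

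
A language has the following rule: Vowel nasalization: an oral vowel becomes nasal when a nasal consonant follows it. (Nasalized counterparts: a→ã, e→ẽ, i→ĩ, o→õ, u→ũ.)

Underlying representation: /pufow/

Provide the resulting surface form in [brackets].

[pufow]

no segment meets the rule's conditions; no change.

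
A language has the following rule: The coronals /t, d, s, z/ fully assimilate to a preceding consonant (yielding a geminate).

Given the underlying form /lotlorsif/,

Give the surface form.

/s/ after /r/ → [r] (total assimilation)

[lotlorrif]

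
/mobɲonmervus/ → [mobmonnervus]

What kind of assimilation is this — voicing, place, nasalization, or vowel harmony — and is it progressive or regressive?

/ɲ/→[m] /m/→[n].
Each target copies a feature from the preceding segment, so the direction is progressive.

place assimilation, progressive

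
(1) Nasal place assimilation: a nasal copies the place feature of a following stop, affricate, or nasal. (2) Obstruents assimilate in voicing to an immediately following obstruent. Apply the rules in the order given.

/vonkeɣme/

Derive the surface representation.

Rule 1: /n/ before /k/ (velar) → [ŋ]
After rule 1: voŋkeɣme
Rule 2: no segment meets the rule's conditions; no change.

[voŋkeɣme]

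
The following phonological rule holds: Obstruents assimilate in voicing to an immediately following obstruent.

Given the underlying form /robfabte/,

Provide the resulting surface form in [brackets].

/b/ before /f/ (voiceless) → [p]
/b/ before /t/ (voiceless) → [p]

[ropfapte]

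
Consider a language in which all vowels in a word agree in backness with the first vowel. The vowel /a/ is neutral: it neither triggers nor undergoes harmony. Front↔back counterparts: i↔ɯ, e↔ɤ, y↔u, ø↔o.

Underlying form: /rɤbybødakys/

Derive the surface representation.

/y/ harmonizes with /ɤ/ ([+back]) → [u]
/ø/ harmonizes with /ɤ/ ([+back]) → [o]
/y/ harmonizes with /ɤ/ ([+back]) → [u]

[rɤbubodakus]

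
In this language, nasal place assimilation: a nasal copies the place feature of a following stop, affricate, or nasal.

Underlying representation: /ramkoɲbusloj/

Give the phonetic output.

[raŋkombusloj]

/m/ before /k/ (velar) → [ŋ]
/ɲ/ before /b/ (labial) → [m]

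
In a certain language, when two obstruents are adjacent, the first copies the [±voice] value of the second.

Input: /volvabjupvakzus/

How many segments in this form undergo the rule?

/p/ before /v/ (voiced) → [b]
/k/ before /z/ (voiced) → [g]
2 segments change.

2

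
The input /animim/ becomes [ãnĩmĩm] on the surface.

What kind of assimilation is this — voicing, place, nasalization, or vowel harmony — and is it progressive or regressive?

/a/→[ã] /i/→[ĩ] /i/→[ĩ].
Each target copies a feature from the following segment, so the direction is regressive.

nasalization, regressive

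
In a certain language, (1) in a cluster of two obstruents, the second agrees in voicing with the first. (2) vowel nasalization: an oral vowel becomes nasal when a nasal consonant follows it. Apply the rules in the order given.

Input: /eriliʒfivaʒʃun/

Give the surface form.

Rule 1: /f/ after /ʒ/ (voiced) → [v]
Rule 1: /ʃ/ after /ʒ/ (voiced) → [ʒ]
After rule 1: eriliʒvivaʒʒun
Rule 2: /u/ before nasal /n/ → [ũ]

[eriliʒvivaʒʒũn]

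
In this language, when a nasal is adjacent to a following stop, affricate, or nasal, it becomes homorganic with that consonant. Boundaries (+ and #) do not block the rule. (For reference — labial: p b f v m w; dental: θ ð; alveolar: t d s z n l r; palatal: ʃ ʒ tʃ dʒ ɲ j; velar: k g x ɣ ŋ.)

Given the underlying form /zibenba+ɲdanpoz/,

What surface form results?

[zibemba+ndampoz]

/n/ before /b/ (labial) → [m]
/ɲ/ before /d/ (alveolar) → [n]
/n/ before /p/ (labial) → [m]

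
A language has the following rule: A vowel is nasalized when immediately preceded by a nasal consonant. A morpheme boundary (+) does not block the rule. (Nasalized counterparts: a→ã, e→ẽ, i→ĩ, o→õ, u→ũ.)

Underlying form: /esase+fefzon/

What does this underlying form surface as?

no segment meets the rule's conditions; no change.

[esase+fefzon]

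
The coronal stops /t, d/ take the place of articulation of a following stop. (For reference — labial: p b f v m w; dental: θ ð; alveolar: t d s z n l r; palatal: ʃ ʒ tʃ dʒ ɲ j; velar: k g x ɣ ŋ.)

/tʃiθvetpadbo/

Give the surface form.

/t/ before /p/ (labial) → [p]
/d/ before /b/ (labial) → [b]

[tʃiθveppabbo]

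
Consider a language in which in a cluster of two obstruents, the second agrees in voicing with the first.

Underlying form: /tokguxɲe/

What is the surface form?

[tokkuxɲe]

/g/ after /k/ (voiceless) → [k]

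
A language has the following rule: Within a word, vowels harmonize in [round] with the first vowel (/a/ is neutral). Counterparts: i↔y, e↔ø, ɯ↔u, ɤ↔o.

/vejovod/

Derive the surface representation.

[vejɤvɤd]

/o/ harmonizes with /e/ ([-round]) → [ɤ]
/o/ harmonizes with /e/ ([-round]) → [ɤ]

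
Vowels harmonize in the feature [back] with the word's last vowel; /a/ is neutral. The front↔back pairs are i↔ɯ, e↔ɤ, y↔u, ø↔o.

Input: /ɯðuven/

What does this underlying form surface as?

/ɯ/ harmonizes with /e/ ([-back]) → [i]
/u/ harmonizes with /e/ ([-back]) → [y]

[iðyven]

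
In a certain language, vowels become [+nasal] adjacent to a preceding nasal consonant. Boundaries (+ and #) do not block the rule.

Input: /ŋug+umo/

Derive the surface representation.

[ŋũg+umõ]

/u/ after nasal /ŋ/ → [ũ]
/o/ after nasal /m/ → [õ]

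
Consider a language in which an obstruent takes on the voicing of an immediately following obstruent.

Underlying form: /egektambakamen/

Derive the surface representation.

[egektambakamen]

no segment meets the rule's conditions; no change.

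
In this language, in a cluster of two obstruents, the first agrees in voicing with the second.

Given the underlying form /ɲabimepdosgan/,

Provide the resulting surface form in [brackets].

[ɲabimebdozgan]

/p/ before /d/ (voiced) → [b]
/s/ before /g/ (voiced) → [z]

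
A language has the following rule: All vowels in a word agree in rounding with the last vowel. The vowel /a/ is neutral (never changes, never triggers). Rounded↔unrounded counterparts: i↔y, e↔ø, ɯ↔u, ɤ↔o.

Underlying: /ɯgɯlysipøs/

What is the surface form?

[ugulysypøs]

/ɯ/ harmonizes with /ø/ ([+round]) → [u]
/ɯ/ harmonizes with /ø/ ([+round]) → [u]
/i/ harmonizes with /ø/ ([+round]) → [y]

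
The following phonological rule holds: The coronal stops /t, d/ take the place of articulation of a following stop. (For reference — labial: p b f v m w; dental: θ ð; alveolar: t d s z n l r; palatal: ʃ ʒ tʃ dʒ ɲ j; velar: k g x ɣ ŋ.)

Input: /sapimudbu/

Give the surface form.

[sapimubbu]

/d/ before /b/ (labial) → [b]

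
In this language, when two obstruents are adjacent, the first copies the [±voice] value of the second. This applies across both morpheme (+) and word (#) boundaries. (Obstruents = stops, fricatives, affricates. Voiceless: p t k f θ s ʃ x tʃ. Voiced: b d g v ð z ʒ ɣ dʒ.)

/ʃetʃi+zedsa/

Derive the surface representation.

/d/ before /s/ (voiceless) → [t]

[ʃetʃi+zetsa]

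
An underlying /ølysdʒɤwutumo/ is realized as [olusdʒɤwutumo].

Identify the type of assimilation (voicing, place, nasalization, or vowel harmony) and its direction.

vowel harmony, regressive

/ø/→[o] /y/→[u].
Vowels agree with the last vowel, so the harmony is regressive.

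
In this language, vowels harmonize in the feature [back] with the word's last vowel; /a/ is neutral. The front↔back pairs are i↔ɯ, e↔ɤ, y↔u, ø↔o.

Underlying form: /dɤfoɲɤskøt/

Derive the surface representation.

[deføɲeskøt]

/ɤ/ harmonizes with /ø/ ([-back]) → [e]
/o/ harmonizes with /ø/ ([-back]) → [ø]
/ɤ/ harmonizes with /ø/ ([-back]) → [e]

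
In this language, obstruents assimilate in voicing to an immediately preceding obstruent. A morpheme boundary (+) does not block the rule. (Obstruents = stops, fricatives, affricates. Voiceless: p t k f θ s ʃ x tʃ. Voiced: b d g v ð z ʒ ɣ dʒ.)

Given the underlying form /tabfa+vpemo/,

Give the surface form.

[tabva+vbemo]

/f/ after /b/ (voiced) → [v]
/p/ after /v/ (voiced) → [b]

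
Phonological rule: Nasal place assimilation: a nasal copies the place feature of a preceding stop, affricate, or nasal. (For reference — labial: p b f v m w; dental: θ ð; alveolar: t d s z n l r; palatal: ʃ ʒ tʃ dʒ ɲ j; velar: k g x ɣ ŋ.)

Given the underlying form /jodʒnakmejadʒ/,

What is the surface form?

/n/ after /dʒ/ (palatal) → [ɲ]
/m/ after /k/ (velar) → [ŋ]

[jodʒɲakŋejadʒ]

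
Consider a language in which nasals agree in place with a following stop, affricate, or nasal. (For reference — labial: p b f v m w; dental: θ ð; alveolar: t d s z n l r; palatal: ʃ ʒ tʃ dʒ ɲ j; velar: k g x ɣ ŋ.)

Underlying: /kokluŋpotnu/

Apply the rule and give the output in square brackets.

[koklumpotnu]

/ŋ/ before /p/ (labial) → [m]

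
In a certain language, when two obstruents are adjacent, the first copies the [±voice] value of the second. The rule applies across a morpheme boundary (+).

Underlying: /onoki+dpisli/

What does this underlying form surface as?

/d/ before /p/ (voiceless) → [t]

[onoki+tpisli]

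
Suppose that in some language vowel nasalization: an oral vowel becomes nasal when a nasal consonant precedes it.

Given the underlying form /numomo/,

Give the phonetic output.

/u/ after nasal /n/ → [ũ]
/o/ after nasal /m/ → [õ]
/o/ after nasal /m/ → [õ]

[nũmõmõ]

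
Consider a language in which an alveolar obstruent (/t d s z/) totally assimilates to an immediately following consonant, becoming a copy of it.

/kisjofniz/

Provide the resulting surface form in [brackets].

/s/ before /j/ → [j] (total assimilation)

[kijjofniz]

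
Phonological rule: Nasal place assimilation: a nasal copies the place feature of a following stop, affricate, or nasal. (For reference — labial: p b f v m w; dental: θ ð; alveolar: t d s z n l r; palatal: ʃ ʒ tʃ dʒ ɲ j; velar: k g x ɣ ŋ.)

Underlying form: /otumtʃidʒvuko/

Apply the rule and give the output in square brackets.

[otuɲtʃidʒvuko]

/m/ before /tʃ/ (palatal) → [ɲ]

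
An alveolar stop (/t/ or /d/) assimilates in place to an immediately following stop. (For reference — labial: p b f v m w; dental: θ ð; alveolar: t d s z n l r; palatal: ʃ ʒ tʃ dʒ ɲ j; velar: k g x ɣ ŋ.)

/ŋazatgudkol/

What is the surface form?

/t/ before /g/ (velar) → [k]
/d/ before /k/ (velar) → [g]

[ŋazakgugkol]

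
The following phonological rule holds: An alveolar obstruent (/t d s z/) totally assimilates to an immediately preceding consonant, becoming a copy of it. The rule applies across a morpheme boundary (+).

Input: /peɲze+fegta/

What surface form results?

/z/ after /ɲ/ → [ɲ] (total assimilation)
/t/ after /g/ → [g] (total assimilation)

[peɲɲe+fegga]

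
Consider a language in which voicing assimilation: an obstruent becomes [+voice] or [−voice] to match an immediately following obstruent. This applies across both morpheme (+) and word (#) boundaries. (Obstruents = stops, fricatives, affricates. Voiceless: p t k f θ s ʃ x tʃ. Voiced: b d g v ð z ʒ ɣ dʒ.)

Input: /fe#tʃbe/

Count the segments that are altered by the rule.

/tʃ/ before /b/ (voiced) → [dʒ]
1 segment changes.

1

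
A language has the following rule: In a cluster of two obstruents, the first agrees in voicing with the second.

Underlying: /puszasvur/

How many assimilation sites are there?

/s/ before /z/ (voiced) → [z]
/s/ before /v/ (voiced) → [z]
2 segments change.

2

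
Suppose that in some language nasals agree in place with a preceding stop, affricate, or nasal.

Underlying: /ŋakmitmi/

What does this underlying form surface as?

/m/ after /k/ (velar) → [ŋ]
/m/ after /t/ (alveolar) → [n]

[ŋakŋitni]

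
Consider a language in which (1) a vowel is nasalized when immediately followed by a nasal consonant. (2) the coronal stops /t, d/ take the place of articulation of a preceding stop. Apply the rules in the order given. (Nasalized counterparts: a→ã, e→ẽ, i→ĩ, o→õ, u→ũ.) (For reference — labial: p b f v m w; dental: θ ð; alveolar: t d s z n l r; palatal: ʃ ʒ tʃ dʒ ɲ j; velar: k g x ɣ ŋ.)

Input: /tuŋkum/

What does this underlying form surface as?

[tũŋkũm]

Rule 1: /u/ before nasal /ŋ/ → [ũ]
Rule 1: /u/ before nasal /m/ → [ũ]
After rule 1: tũŋkũm
Rule 2: no segment meets the rule's conditions; no change.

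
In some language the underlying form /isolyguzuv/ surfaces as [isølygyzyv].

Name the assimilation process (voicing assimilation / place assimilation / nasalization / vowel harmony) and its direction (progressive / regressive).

vowel harmony, progressive

/o/→[ø] /u/→[y] /u/→[y].
Vowels agree with the first vowel, so the harmony is progressive.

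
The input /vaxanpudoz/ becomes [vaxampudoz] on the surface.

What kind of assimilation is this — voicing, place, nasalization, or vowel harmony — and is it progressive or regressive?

/n/→[m].
Each target copies a feature from the following segment, so the direction is regressive.

place assimilation, regressive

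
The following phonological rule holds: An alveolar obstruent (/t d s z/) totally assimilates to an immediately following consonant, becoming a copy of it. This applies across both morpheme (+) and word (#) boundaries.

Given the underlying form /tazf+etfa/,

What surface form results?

/z/ before /f/ → [f] (total assimilation)
/t/ before /f/ → [f] (total assimilation)

[taff+effa]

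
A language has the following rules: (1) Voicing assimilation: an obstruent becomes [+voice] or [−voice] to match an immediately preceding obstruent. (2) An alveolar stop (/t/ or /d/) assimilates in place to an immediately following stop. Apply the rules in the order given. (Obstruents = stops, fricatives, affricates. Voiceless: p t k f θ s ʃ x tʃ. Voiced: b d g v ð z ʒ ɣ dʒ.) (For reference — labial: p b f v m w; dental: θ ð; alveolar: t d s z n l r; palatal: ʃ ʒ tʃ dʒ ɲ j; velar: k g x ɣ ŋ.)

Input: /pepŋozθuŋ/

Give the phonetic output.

Rule 1: /θ/ after /z/ (voiced) → [ð]
After rule 1: pepŋozðuŋ
Rule 2: no segment meets the rule's conditions; no change.

[pepŋozðuŋ]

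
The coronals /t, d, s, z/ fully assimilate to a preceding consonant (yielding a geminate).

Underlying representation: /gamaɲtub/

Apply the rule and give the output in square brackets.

[gamaɲɲub]

/t/ after /ɲ/ → [ɲ] (total assimilation)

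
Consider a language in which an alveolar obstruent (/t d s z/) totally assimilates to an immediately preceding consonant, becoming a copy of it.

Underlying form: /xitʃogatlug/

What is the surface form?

[xitʃogatlug]

no segment meets the rule's conditions; no change.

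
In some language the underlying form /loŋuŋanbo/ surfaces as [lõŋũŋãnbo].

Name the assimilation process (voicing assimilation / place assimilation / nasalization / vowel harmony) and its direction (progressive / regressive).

/o/→[õ] /u/→[ũ] /a/→[ã].
Each target copies a feature from the following segment, so the direction is regressive.

nasalization, regressive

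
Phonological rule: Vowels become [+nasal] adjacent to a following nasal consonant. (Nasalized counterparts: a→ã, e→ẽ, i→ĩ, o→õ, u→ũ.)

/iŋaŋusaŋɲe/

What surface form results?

/i/ before nasal /ŋ/ → [ĩ]
/a/ before nasal /ŋ/ → [ã]
/a/ before nasal /ŋ/ → [ã]

[ĩŋãŋusãŋɲe]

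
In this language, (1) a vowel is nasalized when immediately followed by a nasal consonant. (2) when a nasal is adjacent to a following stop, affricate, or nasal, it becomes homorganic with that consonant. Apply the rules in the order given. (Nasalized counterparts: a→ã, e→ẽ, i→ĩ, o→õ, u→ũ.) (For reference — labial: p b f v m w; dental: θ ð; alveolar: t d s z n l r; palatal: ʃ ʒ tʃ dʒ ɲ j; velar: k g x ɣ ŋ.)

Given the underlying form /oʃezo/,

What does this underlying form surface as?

Rule 1: no segment meets the rule's conditions; no change.
After rule 1: oʃezo
Rule 2: no segment meets the rule's conditions; no change.

[oʃezo]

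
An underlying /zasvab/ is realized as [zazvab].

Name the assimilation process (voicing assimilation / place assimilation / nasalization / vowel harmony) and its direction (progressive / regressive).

voicing assimilation, regressive

/s/→[z].
Each target copies a feature from the following segment, so the direction is regressive.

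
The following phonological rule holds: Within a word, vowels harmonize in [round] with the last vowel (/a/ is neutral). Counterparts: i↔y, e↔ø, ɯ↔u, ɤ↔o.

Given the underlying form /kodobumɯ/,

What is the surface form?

/o/ harmonizes with /ɯ/ ([-round]) → [ɤ]
/o/ harmonizes with /ɯ/ ([-round]) → [ɤ]
/u/ harmonizes with /ɯ/ ([-round]) → [ɯ]

[kɤdɤbɯmɯ]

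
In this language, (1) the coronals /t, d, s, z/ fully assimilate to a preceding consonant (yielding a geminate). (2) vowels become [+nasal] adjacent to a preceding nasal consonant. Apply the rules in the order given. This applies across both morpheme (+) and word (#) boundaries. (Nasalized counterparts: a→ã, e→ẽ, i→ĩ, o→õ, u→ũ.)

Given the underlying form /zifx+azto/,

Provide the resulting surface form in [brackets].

Rule 1: /t/ after /z/ → [z] (total assimilation)
After rule 1: zifx+azzo
Rule 2: no segment meets the rule's conditions; no change.

[zifx+azzo]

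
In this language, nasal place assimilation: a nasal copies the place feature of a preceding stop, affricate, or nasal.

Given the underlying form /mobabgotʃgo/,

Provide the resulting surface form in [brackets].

[mobabgotʃgo]

no segment meets the rule's conditions; no change.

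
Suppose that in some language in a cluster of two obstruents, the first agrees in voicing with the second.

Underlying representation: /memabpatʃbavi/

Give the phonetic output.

[memappadʒbavi]

/b/ before /p/ (voiceless) → [p]
/tʃ/ before /b/ (voiced) → [dʒ]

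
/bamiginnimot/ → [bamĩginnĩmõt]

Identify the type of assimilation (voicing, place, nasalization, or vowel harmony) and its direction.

nasalization, progressive

/i/→[ĩ] /i/→[ĩ] /o/→[õ].
Each target copies a feature from the preceding segment, so the direction is progressive.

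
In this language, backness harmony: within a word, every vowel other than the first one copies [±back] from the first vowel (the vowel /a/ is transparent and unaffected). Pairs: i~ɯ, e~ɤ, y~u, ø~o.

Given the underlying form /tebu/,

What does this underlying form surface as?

[teby]

/u/ harmonizes with /e/ ([-back]) → [y]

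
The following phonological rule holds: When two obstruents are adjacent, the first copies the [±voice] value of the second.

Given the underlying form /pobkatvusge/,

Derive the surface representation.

/b/ before /k/ (voiceless) → [p]
/t/ before /v/ (voiced) → [d]
/s/ before /g/ (voiced) → [z]

[popkadvuzge]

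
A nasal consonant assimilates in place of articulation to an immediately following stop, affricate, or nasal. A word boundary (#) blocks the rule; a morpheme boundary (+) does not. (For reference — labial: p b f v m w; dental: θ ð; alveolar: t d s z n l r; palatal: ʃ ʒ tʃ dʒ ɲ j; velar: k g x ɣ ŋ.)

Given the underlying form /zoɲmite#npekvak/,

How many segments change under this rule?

/ɲ/ before /m/ (labial) → [m]
/n/ before /p/ (labial) → [m]
2 segments change.

2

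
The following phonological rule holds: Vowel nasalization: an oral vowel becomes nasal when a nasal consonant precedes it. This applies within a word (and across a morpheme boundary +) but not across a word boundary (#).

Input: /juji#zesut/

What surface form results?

no segment meets the rule's conditions; no change.

[juji#zesut]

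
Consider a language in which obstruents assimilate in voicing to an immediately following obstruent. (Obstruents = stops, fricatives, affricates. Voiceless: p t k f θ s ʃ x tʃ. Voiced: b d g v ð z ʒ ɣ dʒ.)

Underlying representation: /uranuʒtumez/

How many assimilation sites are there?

1

/ʒ/ before /t/ (voiceless) → [ʃ]
1 segment changes.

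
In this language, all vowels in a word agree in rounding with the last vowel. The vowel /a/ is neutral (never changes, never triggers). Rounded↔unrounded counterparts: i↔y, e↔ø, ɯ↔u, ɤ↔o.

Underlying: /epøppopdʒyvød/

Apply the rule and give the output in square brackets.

/e/ harmonizes with /ø/ ([+round]) → [ø]

[øpøppopdʒyvød]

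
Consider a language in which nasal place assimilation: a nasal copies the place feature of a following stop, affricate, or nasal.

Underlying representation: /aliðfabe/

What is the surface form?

no segment meets the rule's conditions; no change.

[aliðfabe]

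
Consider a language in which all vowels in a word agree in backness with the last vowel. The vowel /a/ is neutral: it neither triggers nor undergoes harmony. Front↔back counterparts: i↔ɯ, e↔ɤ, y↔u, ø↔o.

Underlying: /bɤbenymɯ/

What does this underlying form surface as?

[bɤbɤnumɯ]

/e/ harmonizes with /ɯ/ ([+back]) → [ɤ]
/y/ harmonizes with /ɯ/ ([+back]) → [u]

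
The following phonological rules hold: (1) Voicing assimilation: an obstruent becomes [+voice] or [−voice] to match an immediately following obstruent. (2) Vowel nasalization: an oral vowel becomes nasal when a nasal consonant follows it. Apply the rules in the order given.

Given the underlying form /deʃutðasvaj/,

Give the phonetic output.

Rule 1: /t/ before /ð/ (voiced) → [d]
Rule 1: /s/ before /v/ (voiced) → [z]
After rule 1: deʃudðazvaj
Rule 2: no segment meets the rule's conditions; no change.

[deʃudðazvaj]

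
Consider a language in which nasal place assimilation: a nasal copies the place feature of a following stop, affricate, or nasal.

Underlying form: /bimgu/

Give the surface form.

/m/ before /g/ (velar) → [ŋ]

[biŋgu]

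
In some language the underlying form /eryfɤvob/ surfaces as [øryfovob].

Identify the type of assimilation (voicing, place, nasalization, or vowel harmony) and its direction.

/e/→[ø] /ɤ/→[o].
Vowels agree with the last vowel, so the harmony is regressive.

vowel harmony, regressive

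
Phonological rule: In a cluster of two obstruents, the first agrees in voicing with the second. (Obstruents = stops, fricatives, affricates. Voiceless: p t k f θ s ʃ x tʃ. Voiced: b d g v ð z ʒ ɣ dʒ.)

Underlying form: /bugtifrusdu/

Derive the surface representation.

/g/ before /t/ (voiceless) → [k]
/s/ before /d/ (voiced) → [z]

[buktifruzdu]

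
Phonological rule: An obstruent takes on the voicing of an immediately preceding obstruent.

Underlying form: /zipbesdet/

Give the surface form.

/b/ after /p/ (voiceless) → [p]
/d/ after /s/ (voiceless) → [t]

[zippestet]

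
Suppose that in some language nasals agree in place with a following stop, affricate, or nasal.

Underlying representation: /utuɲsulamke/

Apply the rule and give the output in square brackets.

[utuɲsulaŋke]

/m/ before /k/ (velar) → [ŋ]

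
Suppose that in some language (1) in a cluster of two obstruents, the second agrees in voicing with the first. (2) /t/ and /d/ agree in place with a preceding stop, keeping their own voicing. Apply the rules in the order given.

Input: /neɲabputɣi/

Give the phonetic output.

Rule 1: /p/ after /b/ (voiced) → [b]
Rule 1: /ɣ/ after /t/ (voiceless) → [x]
After rule 1: neɲabbutxi
Rule 2: no segment meets the rule's conditions; no change.

[neɲabbutxi]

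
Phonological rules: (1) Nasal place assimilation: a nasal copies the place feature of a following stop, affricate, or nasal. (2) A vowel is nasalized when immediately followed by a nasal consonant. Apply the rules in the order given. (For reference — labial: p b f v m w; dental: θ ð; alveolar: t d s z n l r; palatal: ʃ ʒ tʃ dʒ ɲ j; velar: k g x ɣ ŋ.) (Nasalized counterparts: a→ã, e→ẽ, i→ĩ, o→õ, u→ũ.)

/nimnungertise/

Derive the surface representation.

Rule 1: /m/ before /n/ (alveolar) → [n]
Rule 1: /n/ before /g/ (velar) → [ŋ]
After rule 1: ninnuŋgertise
Rule 2: /i/ before nasal /n/ → [ĩ]
Rule 2: /u/ before nasal /ŋ/ → [ũ]

[nĩnnũŋgertise]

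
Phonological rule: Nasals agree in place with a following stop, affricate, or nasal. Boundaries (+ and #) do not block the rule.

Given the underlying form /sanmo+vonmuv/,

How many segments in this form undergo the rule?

/n/ before /m/ (labial) → [m]
/n/ before /m/ (labial) → [m]
2 segments change.

2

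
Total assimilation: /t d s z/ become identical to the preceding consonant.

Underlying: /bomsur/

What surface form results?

/s/ after /m/ → [m] (total assimilation)

[bommur]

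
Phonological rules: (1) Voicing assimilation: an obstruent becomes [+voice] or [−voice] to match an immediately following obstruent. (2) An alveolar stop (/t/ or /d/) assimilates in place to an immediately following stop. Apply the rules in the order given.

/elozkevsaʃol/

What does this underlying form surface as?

[eloskefsaʃol]

Rule 1: /z/ before /k/ (voiceless) → [s]
Rule 1: /v/ before /s/ (voiceless) → [f]
After rule 1: eloskefsaʃol
Rule 2: no segment meets the rule's conditions; no change.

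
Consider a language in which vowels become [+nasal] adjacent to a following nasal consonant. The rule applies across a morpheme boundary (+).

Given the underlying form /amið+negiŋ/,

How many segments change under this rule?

/a/ before nasal /m/ → [ã]
/i/ before nasal /ŋ/ → [ĩ]
2 segments change.

2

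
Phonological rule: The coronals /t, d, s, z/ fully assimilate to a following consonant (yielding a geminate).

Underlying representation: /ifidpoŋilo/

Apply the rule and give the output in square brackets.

/d/ before /p/ → [p] (total assimilation)

[ifippoŋilo]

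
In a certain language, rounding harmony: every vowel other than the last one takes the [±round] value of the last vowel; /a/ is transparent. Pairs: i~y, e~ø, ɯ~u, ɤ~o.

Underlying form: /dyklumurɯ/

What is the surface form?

[diklɯmɯrɯ]

/y/ harmonizes with /ɯ/ ([-round]) → [i]
/u/ harmonizes with /ɯ/ ([-round]) → [ɯ]
/u/ harmonizes with /ɯ/ ([-round]) → [ɯ]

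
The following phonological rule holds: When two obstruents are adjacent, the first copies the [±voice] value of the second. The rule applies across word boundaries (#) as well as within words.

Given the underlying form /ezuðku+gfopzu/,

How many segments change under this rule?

/ð/ before /k/ (voiceless) → [θ]
/g/ before /f/ (voiceless) → [k]
/p/ before /z/ (voiced) → [b]
3 segments change.

3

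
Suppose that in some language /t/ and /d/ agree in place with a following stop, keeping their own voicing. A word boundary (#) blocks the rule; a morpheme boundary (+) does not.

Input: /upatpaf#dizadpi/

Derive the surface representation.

/t/ before /p/ (labial) → [p]
/d/ before /p/ (labial) → [b]

[upappaf#dizabpi]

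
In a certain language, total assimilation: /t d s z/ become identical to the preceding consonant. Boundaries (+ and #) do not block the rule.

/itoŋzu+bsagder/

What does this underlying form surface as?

[itoŋŋu+bbagger]

/z/ after /ŋ/ → [ŋ] (total assimilation)
/s/ after /b/ → [b] (total assimilation)
/d/ after /g/ → [g] (total assimilation)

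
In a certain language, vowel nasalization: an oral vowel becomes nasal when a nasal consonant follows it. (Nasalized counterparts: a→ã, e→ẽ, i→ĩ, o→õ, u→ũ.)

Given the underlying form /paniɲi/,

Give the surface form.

/a/ before nasal /n/ → [ã]
/i/ before nasal /ɲ/ → [ĩ]

[pãnĩɲi]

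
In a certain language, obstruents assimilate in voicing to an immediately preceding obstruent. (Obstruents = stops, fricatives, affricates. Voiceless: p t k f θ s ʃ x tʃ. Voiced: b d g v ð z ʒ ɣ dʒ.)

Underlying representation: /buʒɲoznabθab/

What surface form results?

/θ/ after /b/ (voiced) → [ð]

[buʒɲoznabðab]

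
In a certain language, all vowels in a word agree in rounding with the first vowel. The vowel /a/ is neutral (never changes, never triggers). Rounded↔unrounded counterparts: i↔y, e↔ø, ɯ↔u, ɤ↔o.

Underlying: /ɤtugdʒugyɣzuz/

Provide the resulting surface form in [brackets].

[ɤtɯgdʒɯgiɣzɯz]

/u/ harmonizes with /ɤ/ ([-round]) → [ɯ]
/u/ harmonizes with /ɤ/ ([-round]) → [ɯ]
/y/ harmonizes with /ɤ/ ([-round]) → [i]
/u/ harmonizes with /ɤ/ ([-round]) → [ɯ]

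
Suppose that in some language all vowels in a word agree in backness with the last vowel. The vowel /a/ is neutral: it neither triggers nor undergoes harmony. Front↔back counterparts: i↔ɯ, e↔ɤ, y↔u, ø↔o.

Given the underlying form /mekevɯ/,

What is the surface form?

[mɤkɤvɯ]

/e/ harmonizes with /ɯ/ ([+back]) → [ɤ]
/e/ harmonizes with /ɯ/ ([+back]) → [ɤ]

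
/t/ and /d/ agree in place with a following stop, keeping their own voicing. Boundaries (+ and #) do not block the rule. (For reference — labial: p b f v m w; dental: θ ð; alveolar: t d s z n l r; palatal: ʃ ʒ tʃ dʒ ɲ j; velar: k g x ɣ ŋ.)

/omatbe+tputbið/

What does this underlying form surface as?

/t/ before /b/ (labial) → [p]
/t/ before /p/ (labial) → [p]
/t/ before /b/ (labial) → [p]

[omapbe+ppupbið]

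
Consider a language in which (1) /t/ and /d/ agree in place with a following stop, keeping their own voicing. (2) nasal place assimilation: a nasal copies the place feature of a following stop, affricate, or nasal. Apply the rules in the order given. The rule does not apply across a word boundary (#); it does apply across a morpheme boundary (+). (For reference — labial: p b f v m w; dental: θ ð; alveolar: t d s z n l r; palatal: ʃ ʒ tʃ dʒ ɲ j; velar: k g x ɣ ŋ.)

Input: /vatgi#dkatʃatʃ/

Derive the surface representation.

[vakgi#gkatʃatʃ]

Rule 1: /t/ before /g/ (velar) → [k]
Rule 1: /d/ before /k/ (velar) → [g]
After rule 1: vakgi#gkatʃatʃ
Rule 2: no segment meets the rule's conditions; no change.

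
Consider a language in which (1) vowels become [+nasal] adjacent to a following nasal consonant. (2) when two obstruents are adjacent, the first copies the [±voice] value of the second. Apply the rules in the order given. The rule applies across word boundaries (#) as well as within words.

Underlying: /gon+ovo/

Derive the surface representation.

Rule 1: /o/ before nasal /n/ → [õ]
After rule 1: gõn+ovo
Rule 2: no segment meets the rule's conditions; no change.

[gõn+ovo]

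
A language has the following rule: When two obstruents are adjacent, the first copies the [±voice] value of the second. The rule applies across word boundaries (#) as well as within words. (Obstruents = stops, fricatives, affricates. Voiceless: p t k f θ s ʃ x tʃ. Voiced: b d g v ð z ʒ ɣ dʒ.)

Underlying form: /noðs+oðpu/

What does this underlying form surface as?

[noθs+oθpu]

/ð/ before /s/ (voiceless) → [θ]
/ð/ before /p/ (voiceless) → [θ]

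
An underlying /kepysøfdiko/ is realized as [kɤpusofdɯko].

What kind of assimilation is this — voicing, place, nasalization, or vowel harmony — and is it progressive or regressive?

vowel harmony, regressive

/e/→[ɤ] /y/→[u] /ø/→[o] /i/→[ɯ].
Vowels agree with the last vowel, so the harmony is regressive.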